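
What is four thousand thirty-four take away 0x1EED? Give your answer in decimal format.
Convert four thousand thirty-four (English words) → 4×1000 + 34 = 4034 (decimal)
Convert 0x1EED (hexadecimal) → 1×4096 + 14×256 + 14×16 + 13 = 7917 (decimal)
Compute 4034 - 7917 = -3883
-3883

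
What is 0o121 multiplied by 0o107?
Convert 0o121 (octal) → 1×64 + 2×8 + 1 = 81 (decimal)
Convert 0o107 (octal) → 1×64 + 7 = 71 (decimal)
Compute 81 × 71 = 5751
5751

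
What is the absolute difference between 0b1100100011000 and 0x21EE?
Convert 0b1100100011000 (binary) → 4096 + 2048 + 256 + 16 + 8 = 6424 (decimal)
Convert 0x21EE (hexadecimal) → 2×4096 + 1×256 + 14×16 + 14 = 8686 (decimal)
Compute |6424 - 8686| = 2262
2262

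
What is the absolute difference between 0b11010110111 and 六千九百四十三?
Convert 0b11010110111 (binary) → 1024 + 512 + 128 + 32 + 16 + 4 + 2 + 1 = 1719 (decimal)
Convert 六千九百四十三 (Chinese numeral) → 6×1000 + 9×100 + 4×10 + 3 = 6943 (decimal)
Compute |1719 - 6943| = 5224
5224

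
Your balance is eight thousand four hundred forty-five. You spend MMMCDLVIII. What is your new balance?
Convert eight thousand four hundred forty-five (English words) → 8×1000 + 4×100 + 45 = 8445 (decimal)
Convert MMMCDLVIII (Roman numeral) → 1000 + 1000 + 1000 + 400 + 50 + 5 + 1 + 1 + 1 = 3458 (decimal)
Compute 8445 - 3458 = 4987
4987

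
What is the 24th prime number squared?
The 24th prime number = 89
Compute 89² = 89 × 89 = 7921
7921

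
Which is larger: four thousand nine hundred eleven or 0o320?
Convert four thousand nine hundred eleven (English words) → 4×1000 + 9×100 + 11 = 4911 (decimal)
Convert 0o320 (octal) → 3×64 + 2×8 = 208 (decimal)
Compare 4911 vs 208: larger = 4911
4911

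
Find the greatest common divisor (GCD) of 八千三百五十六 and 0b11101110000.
Convert 八千三百五十六 (Chinese numeral) → 8×1000 + 3×100 + 5×10 + 6 = 8356 (decimal)
Convert 0b11101110000 (binary) → 1024 + 512 + 256 + 64 + 32 + 16 = 1904 (decimal)
Compute gcd(8356, 1904) = 4
4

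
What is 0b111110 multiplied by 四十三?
Convert 0b111110 (binary) → 32 + 16 + 8 + 4 + 2 = 62 (decimal)
Convert 四十三 (Chinese numeral) → 4×10 + 3 = 43 (decimal)
Compute 62 × 43 = 2666
2666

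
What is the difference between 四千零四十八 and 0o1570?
Convert 四千零四十八 (Chinese numeral) → 4×1000 + 4×10 + 8 = 4048 (decimal)
Convert 0o1570 (octal) → 1×512 + 5×64 + 7×8 = 888 (decimal)
Difference: |4048 - 888| = 3160
3160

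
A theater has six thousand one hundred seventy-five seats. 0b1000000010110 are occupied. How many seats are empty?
Convert six thousand one hundred seventy-five (English words) → 6×1000 + 1×100 + 75 = 6175 (decimal)
Convert 0b1000000010110 (binary) → 4096 + 16 + 4 + 2 = 4118 (decimal)
Compute 6175 - 4118 = 2057
2057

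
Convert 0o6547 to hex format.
Convert 0o6547 (octal) → 6×512 + 5×64 + 4×8 + 7 = 3431 (decimal)
Convert 3431 (decimal) → 3431 = 13×256 + 6×16 + 7 → 0xD67 (hexadecimal)
0xD67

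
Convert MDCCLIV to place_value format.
Convert MDCCLIV (Roman numeral) → 1000 + 500 + 100 + 100 + 50 + 4 = 1754 (decimal)
Convert 1754 (decimal) → 1754 = 1×1000 + 7×100 + 5×10 + 4 → 1 thousand, 7 hundreds, 5 tens, 4 ones (place-value notation)
1 thousand, 7 hundreds, 5 tens, 4 ones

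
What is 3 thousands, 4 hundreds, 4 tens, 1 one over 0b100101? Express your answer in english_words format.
Convert 3 thousands, 4 hundreds, 4 tens, 1 one (place-value notation) → 3×1000 + 4×100 + 4×10 + 1 = 3441 (decimal)
Convert 0b100101 (binary) → 32 + 4 + 1 = 37 (decimal)
Compute 3441 ÷ 37 = 93
Convert 93 (decimal) → ninety-three (English words)
ninety-three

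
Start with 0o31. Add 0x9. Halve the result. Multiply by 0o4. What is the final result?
Convert 0o31 (octal) → 3×8 + 1 = 25 (decimal)
Start: 25
Convert 0x9 (hexadecimal) → 9 (decimal)
25 + 9 = 34
34 ÷ 2 = 17
Convert 0o4 (octal) → 4 (decimal)
17 × 4 = 68
68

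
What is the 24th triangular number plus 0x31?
The 24th triangular number = 24×25/2 = 300
Convert 0x31 (hexadecimal) → 3×16 + 1 = 49 (decimal)
Compute 300 + 49 = 349
349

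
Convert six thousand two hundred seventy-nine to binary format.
Convert six thousand two hundred seventy-nine (English words) → 6×1000 + 2×100 + 79 = 6279 (decimal)
Convert 6279 (decimal) → 6279 = 4096 + 2048 + 128 + 4 + 2 + 1 → 0b1100010000111 (binary)
0b1100010000111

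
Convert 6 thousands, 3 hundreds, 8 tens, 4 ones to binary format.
Convert 6 thousands, 3 hundreds, 8 tens, 4 ones (place-value notation) → 6×1000 + 3×100 + 8×10 + 4 = 6384 (decimal)
Convert 6384 (decimal) → 6384 = 4096 + 2048 + 128 + 64 + 32 + 16 → 0b1100011110000 (binary)
0b1100011110000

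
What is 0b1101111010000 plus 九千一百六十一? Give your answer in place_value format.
Convert 0b1101111010000 (binary) → 4096 + 2048 + 512 + 256 + 128 + 64 + 16 = 7120 (decimal)
Convert 九千一百六十一 (Chinese numeral) → 9×1000 + 1×100 + 6×10 + 1 = 9161 (decimal)
Compute 7120 + 9161 = 16281
Convert 16281 (decimal) → 16281 = 16×1000 + 2×100 + 8×10 + 1 → 16 thousands, 2 hundreds, 8 tens, 1 one (place-value notation)
16 thousands, 2 hundreds, 8 tens, 1 one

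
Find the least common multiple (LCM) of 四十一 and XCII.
Convert 四十一 (Chinese numeral) → 4×10 + 1 = 41 (decimal)
Convert XCII (Roman numeral) → 90 + 1 + 1 = 92 (decimal)
Compute lcm(41, 92) = 3772
3772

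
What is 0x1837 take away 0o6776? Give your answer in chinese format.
Convert 0x1837 (hexadecimal) → 1×4096 + 8×256 + 3×16 + 7 = 6199 (decimal)
Convert 0o6776 (octal) → 6×512 + 7×64 + 7×8 + 6 = 3582 (decimal)
Compute 6199 - 3582 = 2617
Convert 2617 (decimal) → 2617 = 2×1000 + 6×100 + 1×10 + 7 → 二千六百一十七 (Chinese numeral)
二千六百一十七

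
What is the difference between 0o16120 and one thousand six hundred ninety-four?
Convert 0o16120 (octal) → 1×4096 + 6×512 + 1×64 + 2×8 = 7248 (decimal)
Convert one thousand six hundred ninety-four (English words) → 1×1000 + 6×100 + 94 = 1694 (decimal)
Difference: |7248 - 1694| = 5554
5554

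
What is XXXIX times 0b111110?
Convert XXXIX (Roman numeral) → 10 + 10 + 10 + 9 = 39 (decimal)
Convert 0b111110 (binary) → 32 + 16 + 8 + 4 + 2 = 62 (decimal)
Compute 39 × 62 = 2418
2418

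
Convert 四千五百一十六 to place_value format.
Convert 四千五百一十六 (Chinese numeral) → 4×1000 + 5×100 + 1×10 + 6 = 4516 (decimal)
Convert 4516 (decimal) → 4516 = 4×1000 + 5×100 + 1×10 + 6 → 4 thousands, 5 hundreds, 1 ten, 6 ones (place-value notation)
4 thousands, 5 hundreds, 1 ten, 6 ones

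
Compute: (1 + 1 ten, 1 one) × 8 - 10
Convert 1 ten, 1 one (place-value notation) → 1×10 + 1 = 11 (decimal)
Expression in decimal: (1 + 11) × 8 - 10
Parentheses first: 1 + 11 = 12
Multiply: 12 × 8 = 96
Subtract: 96 - 10 = 86
86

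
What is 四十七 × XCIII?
Convert 四十七 (Chinese numeral) → 4×10 + 7 = 47 (decimal)
Convert XCIII (Roman numeral) → 90 + 1 + 1 + 1 = 93 (decimal)
Compute 47 × 93 = 4371
4371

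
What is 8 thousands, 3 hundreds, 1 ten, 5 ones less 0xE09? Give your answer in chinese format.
Convert 8 thousands, 3 hundreds, 1 ten, 5 ones (place-value notation) → 8×1000 + 3×100 + 1×10 + 5 = 8315 (decimal)
Convert 0xE09 (hexadecimal) → 14×256 + 9 = 3593 (decimal)
Compute 8315 - 3593 = 4722
Convert 4722 (decimal) → 4722 = 4×1000 + 7×100 + 2×10 + 2 → 四千七百二十二 (Chinese numeral)
四千七百二十二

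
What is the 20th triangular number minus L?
The 20th triangular number = 20×21/2 = 210
Convert L (Roman numeral) → 50 (decimal)
Compute 210 - 50 = 160
160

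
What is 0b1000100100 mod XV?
Convert 0b1000100100 (binary) → 512 + 32 + 4 = 548 (decimal)
Convert XV (Roman numeral) → 10 + 5 = 15 (decimal)
Compute 548 mod 15 = 8
8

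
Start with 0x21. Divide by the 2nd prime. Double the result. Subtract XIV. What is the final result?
Convert 0x21 (hexadecimal) → 2×16 + 1 = 33 (decimal)
Start: 33
Convert the 2nd prime (prime index) → 3 (decimal)
33 ÷ 3 = 11
11 × 2 = 22
Convert XIV (Roman numeral) → 10 + 4 = 14 (decimal)
22 - 14 = 8
8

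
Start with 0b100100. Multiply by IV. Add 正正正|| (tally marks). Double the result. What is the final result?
Convert 0b100100 (binary) → 32 + 4 = 36 (decimal)
Start: 36
Convert IV (Roman numeral) → 4 (decimal)
36 × 4 = 144
Convert 正正正|| (tally marks) → 5 + 5 + 5 + 2 = 17 (decimal)
144 + 17 = 161
161 × 2 = 322
322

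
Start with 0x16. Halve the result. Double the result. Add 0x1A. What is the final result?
Convert 0x16 (hexadecimal) → 1×16 + 6 = 22 (decimal)
Start: 22
22 ÷ 2 = 11
11 × 2 = 22
Convert 0x1A (hexadecimal) → 1×16 + 10 = 26 (decimal)
22 + 26 = 48
48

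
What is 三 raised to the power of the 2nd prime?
Convert 三 (Chinese numeral) → 3 (decimal)
Convert the 2nd prime (prime index) → 3 (decimal)
Compute 3 ^ 3 = 27
27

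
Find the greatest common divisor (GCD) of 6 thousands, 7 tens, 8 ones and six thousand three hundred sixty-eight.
Convert 6 thousands, 7 tens, 8 ones (place-value notation) → 6×1000 + 7×10 + 8 = 6078 (decimal)
Convert six thousand three hundred sixty-eight (English words) → 6×1000 + 3×100 + 68 = 6368 (decimal)
Compute gcd(6078, 6368) = 2
2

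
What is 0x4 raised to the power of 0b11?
Convert 0x4 (hexadecimal) → 4 (decimal)
Convert 0b11 (binary) → 2 + 1 = 3 (decimal)
Compute 4 ^ 3 = 64
64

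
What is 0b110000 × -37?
Convert 0b110000 (binary) → 32 + 16 = 48 (decimal)
Compute 48 × -37 = -1776
-1776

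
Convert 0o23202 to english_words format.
Convert 0o23202 (octal) → 2×4096 + 3×512 + 2×64 + 2 = 9858 (decimal)
Convert 9858 (decimal) → 9858 = 9×1000 + 8×100 + 58 → nine thousand eight hundred fifty-eight (English words)
nine thousand eight hundred fifty-eight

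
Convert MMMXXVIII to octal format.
Convert MMMXXVIII (Roman numeral) → 1000 + 1000 + 1000 + 10 + 10 + 5 + 1 + 1 + 1 = 3028 (decimal)
Convert 3028 (decimal) → 3028 = 5×512 + 7×64 + 2×8 + 4 → 0o5724 (octal)
0o5724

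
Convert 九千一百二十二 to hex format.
Convert 九千一百二十二 (Chinese numeral) → 9×1000 + 1×100 + 2×10 + 2 = 9122 (decimal)
Convert 9122 (decimal) → 9122 = 2×4096 + 3×256 + 10×16 + 2 → 0x23A2 (hexadecimal)
0x23A2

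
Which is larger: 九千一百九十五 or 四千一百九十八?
Convert 九千一百九十五 (Chinese numeral) → 9×1000 + 1×100 + 9×10 + 5 = 9195 (decimal)
Convert 四千一百九十八 (Chinese numeral) → 4×1000 + 1×100 + 9×10 + 8 = 4198 (decimal)
Compare 9195 vs 4198: larger = 9195
9195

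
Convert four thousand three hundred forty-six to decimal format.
Convert four thousand three hundred forty-six (English words) → 4×1000 + 3×100 + 46 = 4346 (decimal)
4346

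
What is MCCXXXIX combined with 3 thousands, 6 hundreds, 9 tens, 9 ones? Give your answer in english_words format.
Convert MCCXXXIX (Roman numeral) → 1000 + 100 + 100 + 10 + 10 + 10 + 9 = 1239 (decimal)
Convert 3 thousands, 6 hundreds, 9 tens, 9 ones (place-value notation) → 3×1000 + 6×100 + 9×10 + 9 = 3699 (decimal)
Compute 1239 + 3699 = 4938
Convert 4938 (decimal) → 4938 = 4×1000 + 9×100 + 38 → four thousand nine hundred thirty-eight (English words)
four thousand nine hundred thirty-eight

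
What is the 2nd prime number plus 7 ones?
The 2nd prime number = 3
Convert 7 ones (place-value notation) → 7 (decimal)
Compute 3 + 7 = 10
10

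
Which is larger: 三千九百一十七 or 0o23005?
Convert 三千九百一十七 (Chinese numeral) → 3×1000 + 9×100 + 1×10 + 7 = 3917 (decimal)
Convert 0o23005 (octal) → 2×4096 + 3×512 + 5 = 9733 (decimal)
Compare 3917 vs 9733: larger = 9733
9733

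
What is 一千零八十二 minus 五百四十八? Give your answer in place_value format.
Convert 一千零八十二 (Chinese numeral) → 1×1000 + 8×10 + 2 = 1082 (decimal)
Convert 五百四十八 (Chinese numeral) → 5×100 + 4×10 + 8 = 548 (decimal)
Compute 1082 - 548 = 534
Convert 534 (decimal) → 534 = 5×100 + 3×10 + 4 → 5 hundreds, 3 tens, 4 ones (place-value notation)
5 hundreds, 3 tens, 4 ones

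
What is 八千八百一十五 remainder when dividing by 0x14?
Convert 八千八百一十五 (Chinese numeral) → 8×1000 + 8×100 + 1×10 + 5 = 8815 (decimal)
Convert 0x14 (hexadecimal) → 1×16 + 4 = 20 (decimal)
Compute 8815 mod 20 = 15
15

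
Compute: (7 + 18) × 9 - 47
Parentheses first: 7 + 18 = 25
Multiply: 25 × 9 = 225
Subtract: 225 - 47 = 178
178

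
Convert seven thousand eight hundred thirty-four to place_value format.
Convert seven thousand eight hundred thirty-four (English words) → 7×1000 + 8×100 + 34 = 7834 (decimal)
Convert 7834 (decimal) → 7834 = 7×1000 + 8×100 + 3×10 + 4 → 7 thousands, 8 hundreds, 3 tens, 4 ones (place-value notation)
7 thousands, 8 hundreds, 3 tens, 4 ones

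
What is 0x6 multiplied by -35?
Convert 0x6 (hexadecimal) → 6 (decimal)
Compute 6 × -35 = -210
-210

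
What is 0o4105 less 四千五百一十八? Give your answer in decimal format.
Convert 0o4105 (octal) → 4×512 + 1×64 + 5 = 2117 (decimal)
Convert 四千五百一十八 (Chinese numeral) → 4×1000 + 5×100 + 1×10 + 8 = 4518 (decimal)
Compute 2117 - 4518 = -2401
-2401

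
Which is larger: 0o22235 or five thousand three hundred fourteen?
Convert 0o22235 (octal) → 2×4096 + 2×512 + 2×64 + 3×8 + 5 = 9373 (decimal)
Convert five thousand three hundred fourteen (English words) → 5×1000 + 3×100 + 14 = 5314 (decimal)
Compare 9373 vs 5314: larger = 9373
9373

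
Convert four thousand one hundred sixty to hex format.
Convert four thousand one hundred sixty (English words) → 4×1000 + 1×100 + 60 = 4160 (decimal)
Convert 4160 (decimal) → 4160 = 1×4096 + 4×16 → 0x1040 (hexadecimal)
0x1040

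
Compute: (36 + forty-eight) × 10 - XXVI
Convert forty-eight (English words) → 48 (decimal)
Convert XXVI (Roman numeral) → 10 + 10 + 5 + 1 = 26 (decimal)
Expression in decimal: (36 + 48) × 10 - 26
Parentheses first: 36 + 48 = 84
Multiply: 84 × 10 = 840
Subtract: 840 - 26 = 814
814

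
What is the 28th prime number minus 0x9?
The 28th prime number = 107
Convert 0x9 (hexadecimal) → 9 (decimal)
Compute 107 - 9 = 98
98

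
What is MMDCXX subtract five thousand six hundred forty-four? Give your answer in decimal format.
Convert MMDCXX (Roman numeral) → 1000 + 1000 + 500 + 100 + 10 + 10 = 2620 (decimal)
Convert five thousand six hundred forty-four (English words) → 5×1000 + 6×100 + 44 = 5644 (decimal)
Compute 2620 - 5644 = -3024
-3024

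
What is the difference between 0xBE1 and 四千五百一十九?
Convert 0xBE1 (hexadecimal) → 11×256 + 14×16 + 1 = 3041 (decimal)
Convert 四千五百一十九 (Chinese numeral) → 4×1000 + 5×100 + 1×10 + 9 = 4519 (decimal)
Difference: |3041 - 4519| = 1478
1478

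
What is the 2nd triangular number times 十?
Convert the 2nd triangular number (triangular index) → 2×3/2 = 3 (decimal)
Convert 十 (Chinese numeral) → 1×10 = 10 (decimal)
Compute 3 × 10 = 30
30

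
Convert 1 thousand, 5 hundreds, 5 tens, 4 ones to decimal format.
Convert 1 thousand, 5 hundreds, 5 tens, 4 ones (place-value notation) → 1×1000 + 5×100 + 5×10 + 4 = 1554 (decimal)
1554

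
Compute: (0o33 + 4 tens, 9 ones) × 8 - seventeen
Convert 0o33 (octal) → 3×8 + 3 = 27 (decimal)
Convert 4 tens, 9 ones (place-value notation) → 4×10 + 9 = 49 (decimal)
Convert seventeen (English words) → 17 (decimal)
Expression in decimal: (27 + 49) × 8 - 17
Parentheses first: 27 + 49 = 76
Multiply: 76 × 8 = 608
Subtract: 608 - 17 = 591
591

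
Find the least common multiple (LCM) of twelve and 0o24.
Convert twelve (English words) → 12 (decimal)
Convert 0o24 (octal) → 2×8 + 4 = 20 (decimal)
Compute lcm(12, 20) = 60
60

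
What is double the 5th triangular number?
The 5th triangular number = 5×6/2 = 15
Compute 15 × 2 = 30
30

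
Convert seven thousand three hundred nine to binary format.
Convert seven thousand three hundred nine (English words) → 7×1000 + 3×100 + 9 = 7309 (decimal)
Convert 7309 (decimal) → 7309 = 4096 + 2048 + 1024 + 128 + 8 + 4 + 1 → 0b1110010001101 (binary)
0b1110010001101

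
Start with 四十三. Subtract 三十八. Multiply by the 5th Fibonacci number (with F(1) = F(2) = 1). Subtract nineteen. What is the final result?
Convert 四十三 (Chinese numeral) → 4×10 + 3 = 43 (decimal)
Start: 43
Convert 三十八 (Chinese numeral) → 3×10 + 8 = 38 (decimal)
43 - 38 = 5
Convert the 5th Fibonacci number (with F(1) = F(2) = 1) (Fibonacci index) → 1, 1, 2, 3, 5 → 5 (decimal)
5 × 5 = 25
Convert nineteen (English words) → 19 (decimal)
25 - 19 = 6
6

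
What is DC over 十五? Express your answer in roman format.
Convert DC (Roman numeral) → 500 + 100 = 600 (decimal)
Convert 十五 (Chinese numeral) → 1×10 + 5 = 15 (decimal)
Compute 600 ÷ 15 = 40
Convert 40 (decimal) → XL (Roman numeral)
XL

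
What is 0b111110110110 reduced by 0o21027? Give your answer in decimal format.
Convert 0b111110110110 (binary) → 2048 + 1024 + 512 + 256 + 128 + 32 + 16 + 4 + 2 = 4022 (decimal)
Convert 0o21027 (octal) → 2×4096 + 1×512 + 2×8 + 7 = 8727 (decimal)
Compute 4022 - 8727 = -4705
-4705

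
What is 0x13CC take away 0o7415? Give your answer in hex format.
Convert 0x13CC (hexadecimal) → 1×4096 + 3×256 + 12×16 + 12 = 5068 (decimal)
Convert 0o7415 (octal) → 7×512 + 4×64 + 1×8 + 5 = 3853 (decimal)
Compute 5068 - 3853 = 1215
Convert 1215 (decimal) → 1215 = 4×256 + 11×16 + 15 → 0x4BF (hexadecimal)
0x4BF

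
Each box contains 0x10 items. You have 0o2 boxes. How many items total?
Convert 0x10 (hexadecimal) → 1×16 = 16 (decimal)
Convert 0o2 (octal) → 2 (decimal)
Compute 16 × 2 = 32
32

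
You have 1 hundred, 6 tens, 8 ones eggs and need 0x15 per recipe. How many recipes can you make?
Convert 1 hundred, 6 tens, 8 ones (place-value notation) → 1×100 + 6×10 + 8 = 168 (decimal)
Convert 0x15 (hexadecimal) → 1×16 + 5 = 21 (decimal)
Compute 168 ÷ 21 = 8
8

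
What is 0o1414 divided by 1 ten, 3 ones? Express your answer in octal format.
Convert 0o1414 (octal) → 1×512 + 4×64 + 1×8 + 4 = 780 (decimal)
Convert 1 ten, 3 ones (place-value notation) → 1×10 + 3 = 13 (decimal)
Compute 780 ÷ 13 = 60
Convert 60 (decimal) → 60 = 7×8 + 4 → 0o74 (octal)
0o74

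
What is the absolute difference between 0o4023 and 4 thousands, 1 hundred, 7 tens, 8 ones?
Convert 0o4023 (octal) → 4×512 + 2×8 + 3 = 2067 (decimal)
Convert 4 thousands, 1 hundred, 7 tens, 8 ones (place-value notation) → 4×1000 + 1×100 + 7×10 + 8 = 4178 (decimal)
Compute |2067 - 4178| = 2111
2111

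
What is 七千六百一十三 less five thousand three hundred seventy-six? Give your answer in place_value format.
Convert 七千六百一十三 (Chinese numeral) → 7×1000 + 6×100 + 1×10 + 3 = 7613 (decimal)
Convert five thousand three hundred seventy-six (English words) → 5×1000 + 3×100 + 76 = 5376 (decimal)
Compute 7613 - 5376 = 2237
Convert 2237 (decimal) → 2237 = 2×1000 + 2×100 + 3×10 + 7 → 2 thousands, 2 hundreds, 3 tens, 7 ones (place-value notation)
2 thousands, 2 hundreds, 3 tens, 7 ones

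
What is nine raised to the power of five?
Convert nine (English words) → 9 (decimal)
Convert five (English words) → 5 (decimal)
Compute 9 ^ 5 = 59049
59049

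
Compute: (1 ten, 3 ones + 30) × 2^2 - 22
Convert 1 ten, 3 ones (place-value notation) → 1×10 + 3 = 13 (decimal)
Convert 2^2 (power) → 4 (decimal)
Expression in decimal: (13 + 30) × 4 - 22
Parentheses first: 13 + 30 = 43
Multiply: 43 × 4 = 172
Subtract: 172 - 22 = 150
150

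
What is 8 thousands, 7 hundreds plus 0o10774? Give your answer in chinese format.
Convert 8 thousands, 7 hundreds (place-value notation) → 8×1000 + 7×100 = 8700 (decimal)
Convert 0o10774 (octal) → 1×4096 + 7×64 + 7×8 + 4 = 4604 (decimal)
Compute 8700 + 4604 = 13304
Convert 13304 (decimal) → 13304 = 1×10000 + 3×1000 + 3×100 + 4 → 一万三千三百零四 (Chinese numeral)
一万三千三百零四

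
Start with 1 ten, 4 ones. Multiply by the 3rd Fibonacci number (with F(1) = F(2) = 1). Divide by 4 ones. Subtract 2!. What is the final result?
Convert 1 ten, 4 ones (place-value notation) → 1×10 + 4 = 14 (decimal)
Start: 14
Convert the 3rd Fibonacci number (with F(1) = F(2) = 1) (Fibonacci index) → 1, 1, 2 → 2 (decimal)
14 × 2 = 28
Convert 4 ones (place-value notation) → 4 (decimal)
28 ÷ 4 = 7
Convert 2! (factorial) → 2 (decimal)
7 - 2 = 5
5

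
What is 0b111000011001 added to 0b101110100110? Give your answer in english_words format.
Convert 0b111000011001 (binary) → 2048 + 1024 + 512 + 16 + 8 + 1 = 3609 (decimal)
Convert 0b101110100110 (binary) → 2048 + 512 + 256 + 128 + 32 + 4 + 2 = 2982 (decimal)
Compute 3609 + 2982 = 6591
Convert 6591 (decimal) → 6591 = 6×1000 + 5×100 + 91 → six thousand five hundred ninety-one (English words)
six thousand five hundred ninety-one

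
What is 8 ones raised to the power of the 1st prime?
Convert 8 ones (place-value notation) → 8 (decimal)
Convert the 1st prime (prime index) → 2 (decimal)
Compute 8 ^ 2 = 64
64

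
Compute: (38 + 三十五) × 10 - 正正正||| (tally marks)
Convert 三十五 (Chinese numeral) → 3×10 + 5 = 35 (decimal)
Convert 正正正||| (tally marks) → 5 + 5 + 5 + 3 = 18 (decimal)
Expression in decimal: (38 + 35) × 10 - 18
Parentheses first: 38 + 35 = 73
Multiply: 73 × 10 = 730
Subtract: 730 - 18 = 712
712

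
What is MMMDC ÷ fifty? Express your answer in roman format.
Convert MMMDC (Roman numeral) → 1000 + 1000 + 1000 + 500 + 100 = 3600 (decimal)
Convert fifty (English words) → 50 (decimal)
Compute 3600 ÷ 50 = 72
Convert 72 (decimal) → 72 = 50 + 10 + 10 + 1 + 1 → LXXII (Roman numeral)
LXXII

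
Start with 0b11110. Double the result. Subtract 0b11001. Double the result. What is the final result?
Convert 0b11110 (binary) → 16 + 8 + 4 + 2 = 30 (decimal)
Start: 30
30 × 2 = 60
Convert 0b11001 (binary) → 16 + 8 + 1 = 25 (decimal)
60 - 25 = 35
35 × 2 = 70
70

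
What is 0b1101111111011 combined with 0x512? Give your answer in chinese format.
Convert 0b1101111111011 (binary) → 4096 + 2048 + 512 + 256 + 128 + 64 + 32 + 16 + 8 + 2 + 1 = 7163 (decimal)
Convert 0x512 (hexadecimal) → 5×256 + 1×16 + 2 = 1298 (decimal)
Compute 7163 + 1298 = 8461
Convert 8461 (decimal) → 8461 = 8×1000 + 4×100 + 6×10 + 1 → 八千四百六十一 (Chinese numeral)
八千四百六十一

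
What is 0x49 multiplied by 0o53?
Convert 0x49 (hexadecimal) → 4×16 + 9 = 73 (decimal)
Convert 0o53 (octal) → 5×8 + 3 = 43 (decimal)
Compute 73 × 43 = 3139
3139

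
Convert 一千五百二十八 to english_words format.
Convert 一千五百二十八 (Chinese numeral) → 1×1000 + 5×100 + 2×10 + 8 = 1528 (decimal)
Convert 1528 (decimal) → 1528 = 1×1000 + 5×100 + 28 → one thousand five hundred twenty-eight (English words)
one thousand five hundred twenty-eight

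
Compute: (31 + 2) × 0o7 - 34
Convert 0o7 (octal) → 7 (decimal)
Expression in decimal: (31 + 2) × 7 - 34
Parentheses first: 31 + 2 = 33
Multiply: 33 × 7 = 231
Subtract: 231 - 34 = 197
197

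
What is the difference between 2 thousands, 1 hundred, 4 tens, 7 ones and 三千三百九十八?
Convert 2 thousands, 1 hundred, 4 tens, 7 ones (place-value notation) → 2×1000 + 1×100 + 4×10 + 7 = 2147 (decimal)
Convert 三千三百九十八 (Chinese numeral) → 3×1000 + 3×100 + 9×10 + 8 = 3398 (decimal)
Difference: |2147 - 3398| = 1251
1251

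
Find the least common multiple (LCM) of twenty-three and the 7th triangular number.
Convert twenty-three (English words) → 23 (decimal)
Convert the 7th triangular number (triangular index) → 7×8/2 = 28 (decimal)
Compute lcm(23, 28) = 644
644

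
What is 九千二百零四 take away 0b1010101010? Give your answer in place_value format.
Convert 九千二百零四 (Chinese numeral) → 9×1000 + 2×100 + 4 = 9204 (decimal)
Convert 0b1010101010 (binary) → 512 + 128 + 32 + 8 + 2 = 682 (decimal)
Compute 9204 - 682 = 8522
Convert 8522 (decimal) → 8522 = 8×1000 + 5×100 + 2×10 + 2 → 8 thousands, 5 hundreds, 2 tens, 2 ones (place-value notation)
8 thousands, 5 hundreds, 2 tens, 2 ones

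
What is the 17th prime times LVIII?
Convert the 17th prime (prime index) → 59 (decimal)
Convert LVIII (Roman numeral) → 50 + 5 + 1 + 1 + 1 = 58 (decimal)
Compute 59 × 58 = 3422
3422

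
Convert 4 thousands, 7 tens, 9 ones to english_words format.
Convert 4 thousands, 7 tens, 9 ones (place-value notation) → 4×1000 + 7×10 + 9 = 4079 (decimal)
Convert 4079 (decimal) → 4079 = 4×1000 + 79 → four thousand seventy-nine (English words)
four thousand seventy-nine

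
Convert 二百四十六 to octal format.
Convert 二百四十六 (Chinese numeral) → 2×100 + 4×10 + 6 = 246 (decimal)
Convert 246 (decimal) → 246 = 3×64 + 6×8 + 6 → 0o366 (octal)
0o366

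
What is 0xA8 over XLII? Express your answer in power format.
Convert 0xA8 (hexadecimal) → 10×16 + 8 = 168 (decimal)
Convert XLII (Roman numeral) → 40 + 1 + 1 = 42 (decimal)
Compute 168 ÷ 42 = 4
Convert 4 (decimal) → 2^2 (power)
2^2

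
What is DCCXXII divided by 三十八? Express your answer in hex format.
Convert DCCXXII (Roman numeral) → 500 + 100 + 100 + 10 + 10 + 1 + 1 = 722 (decimal)
Convert 三十八 (Chinese numeral) → 3×10 + 8 = 38 (decimal)
Compute 722 ÷ 38 = 19
Convert 19 (decimal) → 19 = 1×16 + 3 → 0x13 (hexadecimal)
0x13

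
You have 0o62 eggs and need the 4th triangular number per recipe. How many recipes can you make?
Convert 0o62 (octal) → 6×8 + 2 = 50 (decimal)
Convert the 4th triangular number (triangular index) → 4×5/2 = 10 (decimal)
Compute 50 ÷ 10 = 5
5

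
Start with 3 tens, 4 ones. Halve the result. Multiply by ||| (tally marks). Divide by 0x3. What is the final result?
Convert 3 tens, 4 ones (place-value notation) → 3×10 + 4 = 34 (decimal)
Start: 34
34 ÷ 2 = 17
Convert ||| (tally marks) → 3 (decimal)
17 × 3 = 51
Convert 0x3 (hexadecimal) → 3 (decimal)
51 ÷ 3 = 17
17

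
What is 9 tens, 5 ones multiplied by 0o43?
Convert 9 tens, 5 ones (place-value notation) → 9×10 + 5 = 95 (decimal)
Convert 0o43 (octal) → 4×8 + 3 = 35 (decimal)
Compute 95 × 35 = 3325
3325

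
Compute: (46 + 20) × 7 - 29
Parentheses first: 46 + 20 = 66
Multiply: 66 × 7 = 462
Subtract: 462 - 29 = 433
433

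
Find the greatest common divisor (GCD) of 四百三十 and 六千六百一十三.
Convert 四百三十 (Chinese numeral) → 4×100 + 3×10 = 430 (decimal)
Convert 六千六百一十三 (Chinese numeral) → 6×1000 + 6×100 + 1×10 + 3 = 6613 (decimal)
Compute gcd(430, 6613) = 1
1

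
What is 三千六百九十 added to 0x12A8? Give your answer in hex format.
Convert 三千六百九十 (Chinese numeral) → 3×1000 + 6×100 + 9×10 = 3690 (decimal)
Convert 0x12A8 (hexadecimal) → 1×4096 + 2×256 + 10×16 + 8 = 4776 (decimal)
Compute 3690 + 4776 = 8466
Convert 8466 (decimal) → 8466 = 2×4096 + 1×256 + 1×16 + 2 → 0x2112 (hexadecimal)
0x2112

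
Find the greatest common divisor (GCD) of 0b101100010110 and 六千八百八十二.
Convert 0b101100010110 (binary) → 2048 + 512 + 256 + 16 + 4 + 2 = 2838 (decimal)
Convert 六千八百八十二 (Chinese numeral) → 6×1000 + 8×100 + 8×10 + 2 = 6882 (decimal)
Compute gcd(2838, 6882) = 6
6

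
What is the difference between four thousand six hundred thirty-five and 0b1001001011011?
Convert four thousand six hundred thirty-five (English words) → 4×1000 + 6×100 + 35 = 4635 (decimal)
Convert 0b1001001011011 (binary) → 4096 + 512 + 64 + 16 + 8 + 2 + 1 = 4699 (decimal)
Difference: |4635 - 4699| = 64
64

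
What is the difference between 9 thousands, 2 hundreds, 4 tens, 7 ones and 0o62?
Convert 9 thousands, 2 hundreds, 4 tens, 7 ones (place-value notation) → 9×1000 + 2×100 + 4×10 + 7 = 9247 (decimal)
Convert 0o62 (octal) → 6×8 + 2 = 50 (decimal)
Difference: |9247 - 50| = 9197
9197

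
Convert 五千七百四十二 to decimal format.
Convert 五千七百四十二 (Chinese numeral) → 5×1000 + 7×100 + 4×10 + 2 = 5742 (decimal)
5742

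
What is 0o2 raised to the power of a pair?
Convert 0o2 (octal) → 2 (decimal)
Convert a pair (colloquial) → 2 (decimal)
Compute 2 ^ 2 = 4
4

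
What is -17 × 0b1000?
Convert 0b1000 (binary) → 8 (decimal)
Compute -17 × 8 = -136
-136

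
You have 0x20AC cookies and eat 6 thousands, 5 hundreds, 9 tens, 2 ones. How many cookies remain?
Convert 0x20AC (hexadecimal) → 2×4096 + 10×16 + 12 = 8364 (decimal)
Convert 6 thousands, 5 hundreds, 9 tens, 2 ones (place-value notation) → 6×1000 + 5×100 + 9×10 + 2 = 6592 (decimal)
Compute 8364 - 6592 = 1772
1772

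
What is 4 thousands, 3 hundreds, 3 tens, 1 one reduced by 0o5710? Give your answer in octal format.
Convert 4 thousands, 3 hundreds, 3 tens, 1 one (place-value notation) → 4×1000 + 3×100 + 3×10 + 1 = 4331 (decimal)
Convert 0o5710 (octal) → 5×512 + 7×64 + 1×8 = 3016 (decimal)
Compute 4331 - 3016 = 1315
Convert 1315 (decimal) → 1315 = 2×512 + 4×64 + 4×8 + 3 → 0o2443 (octal)
0o2443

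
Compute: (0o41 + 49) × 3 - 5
Convert 0o41 (octal) → 4×8 + 1 = 33 (decimal)
Expression in decimal: (33 + 49) × 3 - 5
Parentheses first: 33 + 49 = 82
Multiply: 82 × 3 = 246
Subtract: 246 - 5 = 241
241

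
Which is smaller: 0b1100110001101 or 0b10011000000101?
Convert 0b1100110001101 (binary) → 4096 + 2048 + 256 + 128 + 8 + 4 + 1 = 6541 (decimal)
Convert 0b10011000000101 (binary) → 8192 + 1024 + 512 + 4 + 1 = 9733 (decimal)
Compare 6541 vs 9733: smaller = 6541
6541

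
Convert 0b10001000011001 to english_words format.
Convert 0b10001000011001 (binary) → 8192 + 512 + 16 + 8 + 1 = 8729 (decimal)
Convert 8729 (decimal) → 8729 = 8×1000 + 7×100 + 29 → eight thousand seven hundred twenty-nine (English words)
eight thousand seven hundred twenty-nine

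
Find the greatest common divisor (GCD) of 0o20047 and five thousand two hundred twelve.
Convert 0o20047 (octal) → 2×4096 + 4×8 + 7 = 8231 (decimal)
Convert five thousand two hundred twelve (English words) → 5×1000 + 2×100 + 12 = 5212 (decimal)
Compute gcd(8231, 5212) = 1
1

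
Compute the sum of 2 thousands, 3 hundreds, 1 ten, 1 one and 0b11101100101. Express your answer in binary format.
Convert 2 thousands, 3 hundreds, 1 ten, 1 one (place-value notation) → 2×1000 + 3×100 + 1×10 + 1 = 2311 (decimal)
Convert 0b11101100101 (binary) → 1024 + 512 + 256 + 64 + 32 + 4 + 1 = 1893 (decimal)
Compute 2311 + 1893 = 4204
Convert 4204 (decimal) → 4204 = 4096 + 64 + 32 + 8 + 4 → 0b1000001101100 (binary)
0b1000001101100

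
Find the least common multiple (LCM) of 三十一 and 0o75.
Convert 三十一 (Chinese numeral) → 3×10 + 1 = 31 (decimal)
Convert 0o75 (octal) → 7×8 + 5 = 61 (decimal)
Compute lcm(31, 61) = 1891
1891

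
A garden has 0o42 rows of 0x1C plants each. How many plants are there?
Convert 0x1C (hexadecimal) → 1×16 + 12 = 28 (decimal)
Convert 0o42 (octal) → 4×8 + 2 = 34 (decimal)
Compute 28 × 34 = 952
952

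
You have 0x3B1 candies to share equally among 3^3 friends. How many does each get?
Convert 0x3B1 (hexadecimal) → 3×256 + 11×16 + 1 = 945 (decimal)
Convert 3^3 (power) → 27 (decimal)
Compute 945 ÷ 27 = 35
35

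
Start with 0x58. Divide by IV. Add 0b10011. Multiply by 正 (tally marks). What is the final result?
Convert 0x58 (hexadecimal) → 5×16 + 8 = 88 (decimal)
Start: 88
Convert IV (Roman numeral) → 4 (decimal)
88 ÷ 4 = 22
Convert 0b10011 (binary) → 16 + 2 + 1 = 19 (decimal)
22 + 19 = 41
Convert 正 (tally marks) → 5 (decimal)
41 × 5 = 205
205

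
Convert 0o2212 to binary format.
Convert 0o2212 (octal) → 2×512 + 2×64 + 1×8 + 2 = 1162 (decimal)
Convert 1162 (decimal) → 1162 = 1024 + 128 + 8 + 2 → 0b10010001010 (binary)
0b10010001010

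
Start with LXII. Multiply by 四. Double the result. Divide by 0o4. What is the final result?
Convert LXII (Roman numeral) → 50 + 10 + 1 + 1 = 62 (decimal)
Start: 62
Convert 四 (Chinese numeral) → 4 (decimal)
62 × 4 = 248
248 × 2 = 496
Convert 0o4 (octal) → 4 (decimal)
496 ÷ 4 = 124
124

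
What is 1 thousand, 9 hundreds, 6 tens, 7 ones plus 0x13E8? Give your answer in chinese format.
Convert 1 thousand, 9 hundreds, 6 tens, 7 ones (place-value notation) → 1×1000 + 9×100 + 6×10 + 7 = 1967 (decimal)
Convert 0x13E8 (hexadecimal) → 1×4096 + 3×256 + 14×16 + 8 = 5096 (decimal)
Compute 1967 + 5096 = 7063
Convert 7063 (decimal) → 7063 = 7×1000 + 6×10 + 3 → 七千零六十三 (Chinese numeral)
七千零六十三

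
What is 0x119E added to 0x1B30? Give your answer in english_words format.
Convert 0x119E (hexadecimal) → 1×4096 + 1×256 + 9×16 + 14 = 4510 (decimal)
Convert 0x1B30 (hexadecimal) → 1×4096 + 11×256 + 3×16 = 6960 (decimal)
Compute 4510 + 6960 = 11470
Convert 11470 (decimal) → 11470 = 11×1000 + 4×100 + 70 → eleven thousand four hundred seventy (English words)
eleven thousand four hundred seventy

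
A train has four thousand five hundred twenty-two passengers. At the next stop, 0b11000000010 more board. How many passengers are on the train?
Convert four thousand five hundred twenty-two (English words) → 4×1000 + 5×100 + 22 = 4522 (decimal)
Convert 0b11000000010 (binary) → 1024 + 512 + 2 = 1538 (decimal)
Compute 4522 + 1538 = 6060
6060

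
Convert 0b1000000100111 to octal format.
Convert 0b1000000100111 (binary) → 4096 + 32 + 4 + 2 + 1 = 4135 (decimal)
Convert 4135 (decimal) → 4135 = 1×4096 + 4×8 + 7 → 0o10047 (octal)
0o10047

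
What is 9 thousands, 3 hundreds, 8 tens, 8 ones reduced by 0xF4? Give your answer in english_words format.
Convert 9 thousands, 3 hundreds, 8 tens, 8 ones (place-value notation) → 9×1000 + 3×100 + 8×10 + 8 = 9388 (decimal)
Convert 0xF4 (hexadecimal) → 15×16 + 4 = 244 (decimal)
Compute 9388 - 244 = 9144
Convert 9144 (decimal) → 9144 = 9×1000 + 1×100 + 44 → nine thousand one hundred forty-four (English words)
nine thousand one hundred forty-four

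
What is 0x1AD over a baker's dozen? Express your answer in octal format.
Convert 0x1AD (hexadecimal) → 1×256 + 10×16 + 13 = 429 (decimal)
Convert a baker's dozen (colloquial) → 13 (decimal)
Compute 429 ÷ 13 = 33
Convert 33 (decimal) → 33 = 4×8 + 1 → 0o41 (octal)
0o41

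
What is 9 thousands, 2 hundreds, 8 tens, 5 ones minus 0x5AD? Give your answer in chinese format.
Convert 9 thousands, 2 hundreds, 8 tens, 5 ones (place-value notation) → 9×1000 + 2×100 + 8×10 + 5 = 9285 (decimal)
Convert 0x5AD (hexadecimal) → 5×256 + 10×16 + 13 = 1453 (decimal)
Compute 9285 - 1453 = 7832
Convert 7832 (decimal) → 7832 = 7×1000 + 8×100 + 3×10 + 2 → 七千八百三十二 (Chinese numeral)
七千八百三十二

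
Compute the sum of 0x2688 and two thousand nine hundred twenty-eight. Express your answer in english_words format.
Convert 0x2688 (hexadecimal) → 2×4096 + 6×256 + 8×16 + 8 = 9864 (decimal)
Convert two thousand nine hundred twenty-eight (English words) → 2×1000 + 9×100 + 28 = 2928 (decimal)
Compute 9864 + 2928 = 12792
Convert 12792 (decimal) → 12792 = 12×1000 + 7×100 + 92 → twelve thousand seven hundred ninety-two (English words)
twelve thousand seven hundred ninety-two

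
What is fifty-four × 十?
Convert fifty-four (English words) → 54 (decimal)
Convert 十 (Chinese numeral) → 1×10 = 10 (decimal)
Compute 54 × 10 = 540
540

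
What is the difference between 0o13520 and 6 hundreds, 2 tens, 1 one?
Convert 0o13520 (octal) → 1×4096 + 3×512 + 5×64 + 2×8 = 5968 (decimal)
Convert 6 hundreds, 2 tens, 1 one (place-value notation) → 6×100 + 2×10 + 1 = 621 (decimal)
Difference: |5968 - 621| = 5347
5347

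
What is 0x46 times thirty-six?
Convert 0x46 (hexadecimal) → 4×16 + 6 = 70 (decimal)
Convert thirty-six (English words) → 36 (decimal)
Compute 70 × 36 = 2520
2520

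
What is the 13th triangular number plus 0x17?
The 13th triangular number = 13×14/2 = 91
Convert 0x17 (hexadecimal) → 1×16 + 7 = 23 (decimal)
Compute 91 + 23 = 114
114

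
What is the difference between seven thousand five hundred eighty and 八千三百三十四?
Convert seven thousand five hundred eighty (English words) → 7×1000 + 5×100 + 80 = 7580 (decimal)
Convert 八千三百三十四 (Chinese numeral) → 8×1000 + 3×100 + 3×10 + 4 = 8334 (decimal)
Difference: |7580 - 8334| = 754
754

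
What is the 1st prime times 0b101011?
Convert the 1st prime (prime index) → 2 (decimal)
Convert 0b101011 (binary) → 32 + 8 + 2 + 1 = 43 (decimal)
Compute 2 × 43 = 86
86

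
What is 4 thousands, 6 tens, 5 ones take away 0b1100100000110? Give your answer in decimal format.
Convert 4 thousands, 6 tens, 5 ones (place-value notation) → 4×1000 + 6×10 + 5 = 4065 (decimal)
Convert 0b1100100000110 (binary) → 4096 + 2048 + 256 + 4 + 2 = 6406 (decimal)
Compute 4065 - 6406 = -2341
-2341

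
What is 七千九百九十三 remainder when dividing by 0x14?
Convert 七千九百九十三 (Chinese numeral) → 7×1000 + 9×100 + 9×10 + 3 = 7993 (decimal)
Convert 0x14 (hexadecimal) → 1×16 + 4 = 20 (decimal)
Compute 7993 mod 20 = 13
13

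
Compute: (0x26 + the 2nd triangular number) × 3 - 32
Convert 0x26 (hexadecimal) → 2×16 + 6 = 38 (decimal)
Convert the 2nd triangular number (triangular index) → 2×3/2 = 3 (decimal)
Expression in decimal: (38 + 3) × 3 - 32
Parentheses first: 38 + 3 = 41
Multiply: 41 × 3 = 123
Subtract: 123 - 32 = 91
91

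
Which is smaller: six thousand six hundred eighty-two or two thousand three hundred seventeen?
Convert six thousand six hundred eighty-two (English words) → 6×1000 + 6×100 + 82 = 6682 (decimal)
Convert two thousand three hundred seventeen (English words) → 2×1000 + 3×100 + 17 = 2317 (decimal)
Compare 6682 vs 2317: smaller = 2317
2317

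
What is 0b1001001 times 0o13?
Convert 0b1001001 (binary) → 64 + 8 + 1 = 73 (decimal)
Convert 0o13 (octal) → 1×8 + 3 = 11 (decimal)
Compute 73 × 11 = 803
803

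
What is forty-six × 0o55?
Convert forty-six (English words) → 46 (decimal)
Convert 0o55 (octal) → 5×8 + 5 = 45 (decimal)
Compute 46 × 45 = 2070
2070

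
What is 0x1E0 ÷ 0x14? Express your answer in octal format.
Convert 0x1E0 (hexadecimal) → 1×256 + 14×16 = 480 (decimal)
Convert 0x14 (hexadecimal) → 1×16 + 4 = 20 (decimal)
Compute 480 ÷ 20 = 24
Convert 24 (decimal) → 24 = 3×8 → 0o30 (octal)
0o30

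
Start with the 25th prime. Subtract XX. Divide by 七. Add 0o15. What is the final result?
Convert the 25th prime (prime index) → 97 (decimal)
Start: 97
Convert XX (Roman numeral) → 10 + 10 = 20 (decimal)
97 - 20 = 77
Convert 七 (Chinese numeral) → 7 (decimal)
77 ÷ 7 = 11
Convert 0o15 (octal) → 1×8 + 5 = 13 (decimal)
11 + 13 = 24
24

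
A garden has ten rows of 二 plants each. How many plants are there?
Convert 二 (Chinese numeral) → 2 (decimal)
Convert ten (English words) → 10 (decimal)
Compute 2 × 10 = 20
20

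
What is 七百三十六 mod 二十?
Convert 七百三十六 (Chinese numeral) → 7×100 + 3×10 + 6 = 736 (decimal)
Convert 二十 (Chinese numeral) → 2×10 = 20 (decimal)
Compute 736 mod 20 = 16
16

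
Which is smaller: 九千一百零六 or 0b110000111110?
Convert 九千一百零六 (Chinese numeral) → 9×1000 + 1×100 + 6 = 9106 (decimal)
Convert 0b110000111110 (binary) → 2048 + 1024 + 32 + 16 + 8 + 4 + 2 = 3134 (decimal)
Compare 9106 vs 3134: smaller = 3134
3134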